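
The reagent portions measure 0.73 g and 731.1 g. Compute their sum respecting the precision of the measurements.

731.8 g

0.73 g + 731.1 g = 731.83 g.
Addition/subtraction keeps the fewest decimal places: 0.73 → 2 decimal places, 731.1 → 1 decimal place; limit is 1.
Rounded to 1 decimal place: 731.8 g.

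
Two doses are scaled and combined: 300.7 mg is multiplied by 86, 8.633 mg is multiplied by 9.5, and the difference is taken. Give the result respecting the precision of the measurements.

300.7 × 86 = 25860.2 → 2.6 × 10^4 mg (2 s.f., last digit at the 10^3 place).
8.633 × 9.5 = 82.0135 → 82 mg (2 s.f., last digit at the 10^0 place).
Difference: 25778.1865 mg; keep the coarser place, 10^3.
Result: 2.6 × 10^4 mg.

2.6 × 10^4 mg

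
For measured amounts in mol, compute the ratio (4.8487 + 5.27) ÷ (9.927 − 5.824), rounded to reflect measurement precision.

2.466

4.8487 + 5.27 = 10.1187, limited to 2 d.p. → 4 s.f.; 9.927 − 5.824 = 4.103, limited to 3 d.p. → 4 s.f.
Carrying full precision, 10.1187 ÷ 4.103 = 2.46617109432…; keep min(4, 4) = 4 s.f.
Rounded to 4 significant figures: 2.466.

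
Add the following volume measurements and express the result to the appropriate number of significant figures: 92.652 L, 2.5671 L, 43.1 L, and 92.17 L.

92.652 L + 2.5671 L + 43.1 L + 92.17 L = 230.4891 L.
Addition/subtraction keeps the fewest decimal places: 92.652 → 3 decimal places, 2.5671 → 4 decimal places, 43.1 → 1 decimal place, 92.17 → 2 decimal places; limit is 1.
Rounded to 1 decimal place: 230.5 L.

230.5 L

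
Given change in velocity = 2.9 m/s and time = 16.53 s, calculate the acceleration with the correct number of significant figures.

0.18 m/s²

acceleration = 2.9 m/s ÷ 16.53 s = 0.175438596491… m/s².
2.9 has 2 significant figures; 16.53 has 4.
Division/multiplication keeps the fewest: 2 significant figures.
Rounded: 0.18 m/s².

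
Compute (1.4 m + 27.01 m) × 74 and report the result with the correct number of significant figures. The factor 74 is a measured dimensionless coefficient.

2.1 × 10³ m

1.4 m + 27.01 m = 28.41 m; the sum is limited to 1 decimal place (3 s.f.).
Carrying full precision, 28.41 × 74 = 2102.34 m; 74 has 2 s.f., so the result keeps min(3, 2) = 2 s.f.
Rounded to 2 significant figures: 2.1 × 10³ m.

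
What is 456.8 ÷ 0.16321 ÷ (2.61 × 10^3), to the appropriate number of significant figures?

1.07

456.8 ÷ 0.16321 ÷ (2.61 × 10^3) = 1.07235559762…
Multiplication/division keeps the fewest significant figures: 456.8 → 4 s.f., 0.16321 → 5 s.f., 2.61 × 10^3 → 3 s.f.; limit is 3.
Rounded to 3 significant figures: 1.07.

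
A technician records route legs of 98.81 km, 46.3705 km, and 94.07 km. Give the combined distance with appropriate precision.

2.3925 × 10² km

98.81 km + 46.3705 km + 94.07 km = 239.2505 km.
Addition/subtraction keeps the fewest decimal places: 98.81 → 2 decimal places, 46.3705 → 4 decimal places, 94.07 → 2 decimal places; limit is 2.
Rounded to 2 decimal places: 2.3925 × 10² km.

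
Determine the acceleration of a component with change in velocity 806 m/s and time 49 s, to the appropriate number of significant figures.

16 m/s²

acceleration = 806 m/s ÷ 49 s = 16.4489795918… m/s².
806 has 3 significant figures; 49 has 2.
Division/multiplication keeps the fewest: 2 significant figures.
Rounded: 16 m/s².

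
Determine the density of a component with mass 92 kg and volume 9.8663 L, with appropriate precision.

density = 92 kg ÷ 9.8663 L = 9.32467084925… kg/L.
92 has 2 significant figures; 9.8663 has 5.
Division/multiplication keeps the fewest: 2 significant figures.
Rounded: 9.3 kg/L.

9.3 kg/L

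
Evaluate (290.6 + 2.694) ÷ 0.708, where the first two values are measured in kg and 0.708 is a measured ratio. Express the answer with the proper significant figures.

290.6 kg + 2.694 kg = 293.294 kg; the sum is limited to 1 decimal place (4 s.f.).
Carrying full precision, 293.294 ÷ 0.708 = 414.257062147… kg; 0.708 has 3 s.f., so the result keeps min(4, 3) = 3 s.f.
Rounded to 3 significant figures: 414 kg.

414 kg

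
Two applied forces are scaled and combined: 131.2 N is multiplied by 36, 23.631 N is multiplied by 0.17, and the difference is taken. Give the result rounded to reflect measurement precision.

131.2 × 36 = 4723.2 → 4.7 × 10^3 N (2 s.f., last digit at the 10^2 place).
23.631 × 0.17 = 4.01727 → 4.0 N (2 s.f., last digit at the 10^-1 place).
Difference: 4719.18273 N; keep the coarser place, 10^2.
Result: 4.7 × 10^3 N.

4.7 × 10^3 N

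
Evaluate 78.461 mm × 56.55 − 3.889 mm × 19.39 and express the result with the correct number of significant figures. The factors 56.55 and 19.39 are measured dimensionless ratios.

4362 mm

78.461 × 56.55 = 4436.96955 → 4437 mm (4 s.f., last digit at the 10^0 place).
3.889 × 19.39 = 75.40771 → 75.41 mm (4 s.f., last digit at the 10^-2 place).
Difference: 4361.56184 mm; keep the coarser place, 10^0.
Result: 4362 mm.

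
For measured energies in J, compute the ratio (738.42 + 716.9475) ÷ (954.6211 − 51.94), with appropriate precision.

738.42 + 716.9475 = 1455.3675, limited to 2 d.p. → 6 s.f.; 954.6211 − 51.94 = 902.6811, limited to 2 d.p. → 5 s.f.
Carrying full precision, 1455.3675 ÷ 902.6811 = 1.61227204159…; keep min(6, 5) = 5 s.f.
Rounded to 5 significant figures: 1.6123.

1.6123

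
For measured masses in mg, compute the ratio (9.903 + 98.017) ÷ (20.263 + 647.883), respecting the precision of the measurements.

0.161522

9.903 + 98.017 = 107.920, limited to 3 d.p. → 6 s.f.; 20.263 + 647.883 = 668.146, limited to 3 d.p. → 6 s.f.
Carrying full precision, 107.920 ÷ 668.146 = 0.161521583606…; keep min(6, 6) = 6 s.f.
Rounded to 6 significant figures: 0.161522.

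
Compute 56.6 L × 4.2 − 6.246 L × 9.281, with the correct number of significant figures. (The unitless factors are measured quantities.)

56.6 × 4.2 = 237.72 → 2.4 × 10^2 L (2 s.f., last digit at the 10^1 place).
6.246 × 9.281 = 57.969126 → 57.97 L (4 s.f., last digit at the 10^-2 place).
Difference: 179.750874 L; keep the coarser place, 10^1.
Result: 1.8 × 10^2 L.

1.8 × 10^2 L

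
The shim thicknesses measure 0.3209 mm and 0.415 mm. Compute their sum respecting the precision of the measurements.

0.3209 mm + 0.415 mm = 0.7359 mm.
Addition/subtraction keeps the fewest decimal places: 0.3209 → 4 decimal places, 0.415 → 3 decimal places; limit is 3.
Rounded to 3 decimal places: 0.736 mm.

0.736 mm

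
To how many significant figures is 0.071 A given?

2

0.071: leading zeros are not significant.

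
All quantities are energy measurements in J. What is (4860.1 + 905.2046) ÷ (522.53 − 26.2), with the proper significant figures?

11.62

4860.1 + 905.2046 = 5765.3046, limited to 1 d.p. → 5 s.f.; 522.53 − 26.2 = 496.33, limited to 1 d.p. → 4 s.f.
Carrying full precision, 5765.3046 ÷ 496.33 = 11.6158696835…; keep min(5, 4) = 4 s.f.
Rounded to 4 significant figures: 11.62.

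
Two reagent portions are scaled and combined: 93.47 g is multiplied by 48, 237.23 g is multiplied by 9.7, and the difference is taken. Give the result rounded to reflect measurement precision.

93.47 × 48 = 4486.56 → 4.5 × 10³ g (2 s.f., last digit at the 10^2 place).
237.23 × 9.7 = 2301.131 → 2.3 × 10³ g (2 s.f., last digit at the 10^2 place).
Difference: 2185.429 g; keep the coarser place, 10^2.
Result: 2.2 × 10³ g.

2.2 × 10³ g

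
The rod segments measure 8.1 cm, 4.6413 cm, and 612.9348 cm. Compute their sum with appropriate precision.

8.1 cm + 4.6413 cm + 612.9348 cm = 625.6761 cm.
Addition/subtraction keeps the fewest decimal places: 8.1 → 1 decimal place, 4.6413 → 4 decimal places, 612.9348 → 4 decimal places; limit is 1.
Rounded to 1 decimal place: 625.7 cm.

625.7 cm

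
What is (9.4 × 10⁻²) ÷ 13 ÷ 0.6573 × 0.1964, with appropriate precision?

0.0022

(9.4 × 10⁻²) ÷ 13 ÷ 0.6573 × 0.1964 = 0.00216054020527…
Multiplication/division keeps the fewest significant figures: 9.4 × 10⁻² → 2 s.f., 13 → 2 s.f., 0.6573 → 4 s.f., 0.1964 → 4 s.f.; limit is 2.
Rounded to 2 significant figures: 0.0022.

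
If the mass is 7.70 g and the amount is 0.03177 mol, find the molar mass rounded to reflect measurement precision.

molar mass = 7.70 g ÷ 0.03177 mol = 242.367012905… g/mol.
7.70 has 3 significant figures; 0.03177 has 4.
Division/multiplication keeps the fewest: 3 significant figures.
Rounded: 242 g/mol.

242 g/mol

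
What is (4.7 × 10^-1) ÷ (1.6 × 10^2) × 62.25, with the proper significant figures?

0.18

(4.7 × 10^-1) ÷ (1.6 × 10^2) × 62.25 = 0.182859375
Multiplication/division keeps the fewest significant figures: 4.7 × 10^-1 → 2 s.f., 1.6 × 10^2 → 2 s.f., 62.25 → 4 s.f.; limit is 2.
Rounded to 2 significant figures: 0.18.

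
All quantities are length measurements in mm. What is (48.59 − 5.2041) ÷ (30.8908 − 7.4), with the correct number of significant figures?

48.59 − 5.2041 = 43.3859, limited to 2 d.p. → 4 s.f.; 30.8908 − 7.4 = 23.4908, limited to 1 d.p. → 3 s.f.
Carrying full precision, 43.3859 ÷ 23.4908 = 1.8469315647…; keep min(4, 3) = 3 s.f.
Rounded to 3 significant figures: 1.85.

1.85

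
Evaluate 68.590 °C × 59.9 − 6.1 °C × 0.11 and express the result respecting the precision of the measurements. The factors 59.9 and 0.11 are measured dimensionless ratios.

4.11 × 10^3 °C

68.590 × 59.9 = 4108.541 → 4.11 × 10^3 °C (3 s.f., last digit at the 10^1 place).
6.1 × 0.11 = 0.671 → 0.67 °C (2 s.f., last digit at the 10^-2 place).
Difference: 4107.87 °C; keep the coarser place, 10^1.
Result: 4.11 × 10^3 °C.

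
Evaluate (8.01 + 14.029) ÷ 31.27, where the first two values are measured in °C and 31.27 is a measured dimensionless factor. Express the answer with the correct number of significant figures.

7.048 × 10⁻¹ °C

8.01 °C + 14.029 °C = 22.039 °C; the sum is limited to 2 decimal places (4 s.f.).
Carrying full precision, 22.039 ÷ 31.27 = 0.704796929965… °C; 31.27 has 4 s.f., so the result keeps min(4, 4) = 4 s.f.
Rounded to 4 significant figures: 7.048 × 10⁻¹ °C.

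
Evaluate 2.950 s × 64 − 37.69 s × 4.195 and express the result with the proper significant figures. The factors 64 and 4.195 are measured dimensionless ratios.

2.950 × 64 = 188.8 → 1.9 × 10^2 s (2 s.f., last digit at the 10^1 place).
37.69 × 4.195 = 158.10955 → 158.1 s (4 s.f., last digit at the 10^-1 place).
Difference: 30.69045 s; keep the coarser place, 10^1.
Result: 3 × 10^1 s.

3 × 10^1 s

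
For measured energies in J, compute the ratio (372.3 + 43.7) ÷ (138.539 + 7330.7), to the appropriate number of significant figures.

372.3 + 43.7 = 416.0, limited to 1 d.p. → 4 s.f.; 138.539 + 7330.7 = 7469.239, limited to 1 d.p. → 5 s.f.
Carrying full precision, 416.0 ÷ 7469.239 = 0.0556950982557…; keep min(4, 5) = 4 s.f.
Rounded to 4 significant figures: 0.05570.

0.05570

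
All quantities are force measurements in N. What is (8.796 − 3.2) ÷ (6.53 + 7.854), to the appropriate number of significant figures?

0.39

8.796 − 3.2 = 5.596, limited to 1 d.p. → 2 s.f.; 6.53 + 7.854 = 14.384, limited to 2 d.p. → 4 s.f.
Carrying full precision, 5.596 ÷ 14.384 = 0.389043381535…; keep min(2, 4) = 2 s.f.
Rounded to 2 significant figures: 0.39.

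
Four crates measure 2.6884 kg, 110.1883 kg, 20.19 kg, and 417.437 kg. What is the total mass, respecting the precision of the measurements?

2.6884 kg + 110.1883 kg + 20.19 kg + 417.437 kg = 550.5037 kg.
Addition/subtraction keeps the fewest decimal places: 2.6884 → 4 decimal places, 110.1883 → 4 decimal places, 20.19 → 2 decimal places, 417.437 → 3 decimal places; limit is 2.
Rounded to 2 decimal places: 5.5050 × 10² kg.

5.5050 × 10² kg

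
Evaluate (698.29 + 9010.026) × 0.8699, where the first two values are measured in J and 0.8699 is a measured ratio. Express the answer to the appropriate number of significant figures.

698.29 J + 9010.026 J = 9708.316 J; the sum is limited to 2 decimal places (6 s.f.).
Carrying full precision, 9708.316 × 0.8699 = 8445.2640884 J; 0.8699 has 4 s.f., so the result keeps min(6, 4) = 4 s.f.
Rounded to 4 significant figures: 8445 J.

8445 J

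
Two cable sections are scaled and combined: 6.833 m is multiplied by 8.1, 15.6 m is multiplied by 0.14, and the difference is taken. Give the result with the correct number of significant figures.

53 m

6.833 × 8.1 = 55.3473 → 55 m (2 s.f., last digit at the 10^0 place).
15.6 × 0.14 = 2.184 → 2.2 m (2 s.f., last digit at the 10^-1 place).
Difference: 53.1633 m; keep the coarser place, 10^0.
Result: 53 m.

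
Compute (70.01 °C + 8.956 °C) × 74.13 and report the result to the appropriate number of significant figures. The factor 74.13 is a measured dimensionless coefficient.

70.01 °C + 8.956 °C = 78.966 °C; the sum is limited to 2 decimal places (4 s.f.).
Carrying full precision, 78.966 × 74.13 = 5853.74958 °C; 74.13 has 4 s.f., so the result keeps min(4, 4) = 4 s.f.
Rounded to 4 significant figures: 5854 °C.

5854 °C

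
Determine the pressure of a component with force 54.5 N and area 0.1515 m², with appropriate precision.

pressure = 54.5 N ÷ 0.1515 m² = 359.735973597… Pa.
54.5 has 3 significant figures; 0.1515 has 4.
Division/multiplication keeps the fewest: 3 significant figures.
Rounded: 3.60 × 10^2 Pa.

3.60 × 10^2 Pa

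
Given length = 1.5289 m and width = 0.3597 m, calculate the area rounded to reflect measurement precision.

area = 1.5289 m × 0.3597 m = 0.54994533 m².
1.5289 has 5 significant figures; 0.3597 has 4.
Division/multiplication keeps the fewest: 4 significant figures.
Rounded: 0.5499 m².

0.5499 m²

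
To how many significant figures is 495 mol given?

495: every digit is nonzero and significant.

3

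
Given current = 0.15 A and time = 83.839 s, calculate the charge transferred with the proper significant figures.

13 C

charge transferred = 0.15 A × 83.839 s = 12.57585 C.
0.15 has 2 significant figures; 83.839 has 5.
Division/multiplication keeps the fewest: 2 significant figures.
Rounded: 13 C.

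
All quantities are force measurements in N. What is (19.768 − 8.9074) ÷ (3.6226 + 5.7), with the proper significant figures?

1.2

19.768 − 8.9074 = 10.8606, limited to 3 d.p. → 5 s.f.; 3.6226 + 5.7 = 9.3226, limited to 1 d.p. → 2 s.f.
Carrying full precision, 10.8606 ÷ 9.3226 = 1.16497543604…; keep min(5, 2) = 2 s.f.
Rounded to 2 significant figures: 1.2.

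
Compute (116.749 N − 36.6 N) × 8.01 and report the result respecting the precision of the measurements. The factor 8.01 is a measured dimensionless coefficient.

642 N

116.749 N − 36.6 N = 80.149 N; the difference is limited to 1 decimal place (3 s.f.).
Carrying full precision, 80.149 × 8.01 = 641.99349 N; 8.01 has 3 s.f., so the result keeps min(3, 3) = 3 s.f.
Rounded to 3 significant figures: 642 N.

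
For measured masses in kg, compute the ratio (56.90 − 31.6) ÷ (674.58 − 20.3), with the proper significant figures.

0.0387

56.90 − 31.6 = 25.30, limited to 1 d.p. → 3 s.f.; 674.58 − 20.3 = 654.28, limited to 1 d.p. → 4 s.f.
Carrying full precision, 25.30 ÷ 654.28 = 0.0386684599866…; keep min(3, 4) = 3 s.f.
Rounded to 3 significant figures: 0.0387.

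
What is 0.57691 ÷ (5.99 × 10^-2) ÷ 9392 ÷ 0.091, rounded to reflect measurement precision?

0.57691 ÷ (5.99 × 10^-2) ÷ 9392 ÷ 0.091 = 0.0112689063147…
Multiplication/division keeps the fewest significant figures: 0.57691 → 5 s.f., 5.99 × 10^-2 → 3 s.f., 9392 → 4 s.f., 0.091 → 2 s.f.; limit is 2.
Rounded to 2 significant figures: 0.011.

0.011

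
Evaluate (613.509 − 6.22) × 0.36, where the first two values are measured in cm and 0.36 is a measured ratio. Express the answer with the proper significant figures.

613.509 cm − 6.22 cm = 607.289 cm; the difference is limited to 2 decimal places (5 s.f.).
Carrying full precision, 607.289 × 0.36 = 218.62404 cm; 0.36 has 2 s.f., so the result keeps min(5, 2) = 2 s.f.
Rounded to 2 significant figures: 2.2 × 10^2 cm.

2.2 × 10^2 cm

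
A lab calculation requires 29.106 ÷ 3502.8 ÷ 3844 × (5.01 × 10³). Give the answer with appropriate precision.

29.106 ÷ 3502.8 ÷ 3844 × (5.01 × 10³) = 0.0108298272932…
Multiplication/division keeps the fewest significant figures: 29.106 → 5 s.f., 3502.8 → 5 s.f., 3844 → 4 s.f., 5.01 × 10³ → 3 s.f.; limit is 3.
Rounded to 3 significant figures: 0.0108.

0.0108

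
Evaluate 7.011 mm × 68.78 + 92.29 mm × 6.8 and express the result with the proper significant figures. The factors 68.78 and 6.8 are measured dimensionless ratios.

7.011 × 68.78 = 482.21658 → 482.2 mm (4 s.f., last digit at the 10^-1 place).
92.29 × 6.8 = 627.572 → 6.3 × 10² mm (2 s.f., last digit at the 10^1 place).
Sum: 1109.78858 mm; keep the coarser place, 10^1.
Result: 1.11 × 10³ mm.

1.11 × 10³ mm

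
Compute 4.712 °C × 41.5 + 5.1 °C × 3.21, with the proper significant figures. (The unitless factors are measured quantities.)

212 °C

4.712 × 41.5 = 195.548 → 196 °C (3 s.f., last digit at the 10^0 place).
5.1 × 3.21 = 16.371 → 16 °C (2 s.f., last digit at the 10^0 place).
Sum: 211.919 °C; keep the coarser place, 10^0.
Result: 212 °C.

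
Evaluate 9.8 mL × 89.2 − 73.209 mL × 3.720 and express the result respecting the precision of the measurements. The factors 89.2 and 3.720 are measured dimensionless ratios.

9.8 × 89.2 = 874.16 → 8.7 × 10² mL (2 s.f., last digit at the 10^1 place).
73.209 × 3.720 = 272.33748 → 2.723 × 10² mL (4 s.f., last digit at the 10^-1 place).
Difference: 601.82252 mL; keep the coarser place, 10^1.
Result: 6.0 × 10² mL.

6.0 × 10² mL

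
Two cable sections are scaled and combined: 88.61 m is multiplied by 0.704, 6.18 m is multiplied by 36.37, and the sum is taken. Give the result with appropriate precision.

287 m

88.61 × 0.704 = 62.38144 → 62.4 m (3 s.f., last digit at the 10^-1 place).
6.18 × 36.37 = 224.7666 → 225 m (3 s.f., last digit at the 10^0 place).
Sum: 287.14804 m; keep the coarser place, 10^0.
Result: 287 m.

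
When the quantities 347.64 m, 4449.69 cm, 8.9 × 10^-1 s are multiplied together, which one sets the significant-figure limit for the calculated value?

347.64 m → 5 s.f.; 4449.69 cm → 6 s.f.; 8.9 × 10^-1 s → 2 s.f.
The fewest is 2 significant figures, from 8.9 × 10^-1 s.

8.9 × 10^-1 s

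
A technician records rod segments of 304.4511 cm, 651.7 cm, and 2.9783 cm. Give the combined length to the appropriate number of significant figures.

304.4511 cm + 651.7 cm + 2.9783 cm = 959.1294 cm.
Addition/subtraction keeps the fewest decimal places: 304.4511 → 4 decimal places, 651.7 → 1 decimal place, 2.9783 → 4 decimal places; limit is 1.
Rounded to 1 decimal place: 959.1 cm.

959.1 cm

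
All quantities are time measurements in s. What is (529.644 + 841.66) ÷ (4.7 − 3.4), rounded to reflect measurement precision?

1.1 × 10³

529.644 + 841.66 = 1371.304, limited to 2 d.p. → 6 s.f.; 4.7 − 3.4 = 1.3, limited to 1 d.p. → 2 s.f.
Carrying full precision, 1371.304 ÷ 1.3 = 1054.84923077…; keep min(6, 2) = 2 s.f.
Rounded to 2 significant figures: 1.1 × 10³.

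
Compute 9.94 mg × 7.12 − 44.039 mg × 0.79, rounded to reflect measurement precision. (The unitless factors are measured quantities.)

9.94 × 7.12 = 70.7728 → 70.8 mg (3 s.f., last digit at the 10^-1 place).
44.039 × 0.79 = 34.79081 → 35 mg (2 s.f., last digit at the 10^0 place).
Difference: 35.98199 mg; keep the coarser place, 10^0.
Result: 36 mg.

36 mg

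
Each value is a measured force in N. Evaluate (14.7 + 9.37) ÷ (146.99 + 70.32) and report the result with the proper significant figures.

0.111

14.7 + 9.37 = 24.07, limited to 1 d.p. → 3 s.f.; 146.99 + 70.32 = 217.31, limited to 2 d.p. → 5 s.f.
Carrying full precision, 24.07 ÷ 217.31 = 0.110763425521…; keep min(3, 5) = 3 s.f.
Rounded to 3 significant figures: 0.111.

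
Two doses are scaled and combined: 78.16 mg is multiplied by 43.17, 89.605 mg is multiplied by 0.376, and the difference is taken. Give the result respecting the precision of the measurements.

3.340 × 10³ mg

78.16 × 43.17 = 3374.1672 → 3374 mg (4 s.f., last digit at the 10^0 place).
89.605 × 0.376 = 33.69148 → 33.7 mg (3 s.f., last digit at the 10^-1 place).
Difference: 3340.47572 mg; keep the coarser place, 10^0.
Result: 3.340 × 10³ mg.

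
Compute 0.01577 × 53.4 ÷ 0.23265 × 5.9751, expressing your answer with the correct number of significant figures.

0.01577 × 53.4 ÷ 0.23265 × 5.9751 = 21.6279357911…
Multiplication/division keeps the fewest significant figures: 0.01577 → 4 s.f., 53.4 → 3 s.f., 0.23265 → 5 s.f., 5.9751 → 5 s.f.; limit is 3.
Rounded to 3 significant figures: 21.6.

21.6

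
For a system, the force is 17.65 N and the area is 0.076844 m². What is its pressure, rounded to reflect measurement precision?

pressure = 17.65 N ÷ 0.076844 m² = 229.686117329… Pa.
17.65 has 4 significant figures; 0.076844 has 5.
Division/multiplication keeps the fewest: 4 significant figures.
Rounded: 229.7 Pa.

229.7 Pa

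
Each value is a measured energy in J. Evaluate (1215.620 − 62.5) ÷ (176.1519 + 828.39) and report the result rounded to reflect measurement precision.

1.1479

1215.620 − 62.5 = 1153.120, limited to 1 d.p. → 5 s.f.; 176.1519 + 828.39 = 1004.5419, limited to 2 d.p. → 6 s.f.
Carrying full precision, 1153.120 ÷ 1004.5419 = 1.14790632427…; keep min(5, 6) = 5 s.f.
Rounded to 5 significant figures: 1.1479.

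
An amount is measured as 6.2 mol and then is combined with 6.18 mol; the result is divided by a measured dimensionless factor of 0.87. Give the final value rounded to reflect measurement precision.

6.2 mol + 6.18 mol = 12.38 mol; the sum is limited to 1 decimal place (3 s.f.).
Carrying full precision, 12.38 ÷ 0.87 = 14.2298850575… mol; 0.87 has 2 s.f., so the result keeps min(3, 2) = 2 s.f.
Rounded to 2 significant figures: 14 mol.

14 mol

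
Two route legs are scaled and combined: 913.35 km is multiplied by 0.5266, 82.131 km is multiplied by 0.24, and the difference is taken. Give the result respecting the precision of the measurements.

913.35 × 0.5266 = 480.97011 → 4.810 × 10^2 km (4 s.f., last digit at the 10^-1 place).
82.131 × 0.24 = 19.71144 → 2.0 × 10^1 km (2 s.f., last digit at the 10^0 place).
Difference: 461.25867 km; keep the coarser place, 10^0.
Result: 461 km.

461 km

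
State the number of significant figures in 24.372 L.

5

24.372: every digit is nonzero and significant.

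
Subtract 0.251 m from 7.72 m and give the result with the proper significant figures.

7.72 m − 0.251 m = 7.469 m.
Addition/subtraction keeps the fewest decimal places: 7.72 → 2 decimal places, 0.251 → 3 decimal places; limit is 2.
Rounded to 2 decimal places: 7.47 m.

7.47 m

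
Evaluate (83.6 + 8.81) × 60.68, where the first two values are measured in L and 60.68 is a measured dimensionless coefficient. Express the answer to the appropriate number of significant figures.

83.6 L + 8.81 L = 92.41 L; the sum is limited to 1 decimal place (3 s.f.).
Carrying full precision, 92.41 × 60.68 = 5607.4388 L; 60.68 has 4 s.f., so the result keeps min(3, 4) = 3 s.f.
Rounded to 3 significant figures: 5.61 × 10³ L.

5.61 × 10³ L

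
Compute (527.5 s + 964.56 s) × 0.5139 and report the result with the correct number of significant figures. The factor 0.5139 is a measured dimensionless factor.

527.5 s + 964.56 s = 1492.06 s; the sum is limited to 1 decimal place (5 s.f.).
Carrying full precision, 1492.06 × 0.5139 = 766.769634 s; 0.5139 has 4 s.f., so the result keeps min(5, 4) = 4 s.f.
Rounded to 4 significant figures: 766.8 s.

766.8 s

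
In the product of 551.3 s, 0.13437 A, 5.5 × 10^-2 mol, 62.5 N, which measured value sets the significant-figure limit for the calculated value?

551.3 s → 4 s.f.; 0.13437 A → 5 s.f.; 5.5 × 10^-2 mol → 2 s.f.; 62.5 N → 3 s.f.
The fewest is 2 significant figures, from 5.5 × 10^-2 mol.

5.5 × 10^-2 mol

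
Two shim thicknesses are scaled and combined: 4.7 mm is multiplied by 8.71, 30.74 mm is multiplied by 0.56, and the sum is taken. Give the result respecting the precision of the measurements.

4.7 × 8.71 = 40.937 → 41 mm (2 s.f., last digit at the 10^0 place).
30.74 × 0.56 = 17.2144 → 17 mm (2 s.f., last digit at the 10^0 place).
Sum: 58.1514 mm; keep the coarser place, 10^0.
Result: 58 mm.

58 mm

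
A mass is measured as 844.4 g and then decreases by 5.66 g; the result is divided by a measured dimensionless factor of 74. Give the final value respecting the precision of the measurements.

11 g

844.4 g − 5.66 g = 838.74 g; the difference is limited to 1 decimal place (4 s.f.).
Carrying full precision, 838.74 ÷ 74 = 11.3343243243… g; 74 has 2 s.f., so the result keeps min(4, 2) = 2 s.f.
Rounded to 2 significant figures: 11 g.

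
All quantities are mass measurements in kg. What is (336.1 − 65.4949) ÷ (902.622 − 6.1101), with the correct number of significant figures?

336.1 − 65.4949 = 270.6051, limited to 1 d.p. → 4 s.f.; 902.622 − 6.1101 = 896.5119, limited to 3 d.p. → 6 s.f.
Carrying full precision, 270.6051 ÷ 896.5119 = 0.301842172982…; keep min(4, 6) = 4 s.f.
Rounded to 4 significant figures: 0.3018.

0.3018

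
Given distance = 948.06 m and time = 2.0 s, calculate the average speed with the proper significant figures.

average speed = 948.06 m ÷ 2.0 s = 474.03 m/s.
948.06 has 5 significant figures; 2.0 has 2.
Division/multiplication keeps the fewest: 2 significant figures.
Rounded: 4.7 × 10^2 m/s.

4.7 × 10^2 m/s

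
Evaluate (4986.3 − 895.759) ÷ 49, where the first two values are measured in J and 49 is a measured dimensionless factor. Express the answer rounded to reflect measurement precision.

83 J

4986.3 J − 895.759 J = 4090.541 J; the difference is limited to 1 decimal place (5 s.f.).
Carrying full precision, 4090.541 ÷ 49 = 83.4804285714… J; 49 has 2 s.f., so the result keeps min(5, 2) = 2 s.f.
Rounded to 2 significant figures: 83 J.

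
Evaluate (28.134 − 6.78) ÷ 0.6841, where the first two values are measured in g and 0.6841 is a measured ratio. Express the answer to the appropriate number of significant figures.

31.21 g

28.134 g − 6.78 g = 21.354 g; the difference is limited to 2 decimal places (4 s.f.).
Carrying full precision, 21.354 ÷ 0.6841 = 31.2147346879… g; 0.6841 has 4 s.f., so the result keeps min(4, 4) = 4 s.f.
Rounded to 4 significant figures: 31.21 g.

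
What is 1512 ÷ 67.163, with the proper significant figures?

1512 ÷ 67.163 = 22.5123952176…
Multiplication/division keeps the fewest significant figures: 1512 → 4 s.f., 67.163 → 5 s.f.; limit is 4.
Rounded to 4 significant figures: 22.51.

22.51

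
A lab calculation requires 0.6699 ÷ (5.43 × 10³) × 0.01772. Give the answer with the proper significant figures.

0.6699 ÷ (5.43 × 10³) × 0.01772 = 0.00000218611933702…
Multiplication/division keeps the fewest significant figures: 0.6699 → 4 s.f., 5.43 × 10³ → 3 s.f., 0.01772 → 4 s.f.; limit is 3.
Rounded to 3 significant figures: 2.19 × 10⁻⁶.

2.19 × 10⁻⁶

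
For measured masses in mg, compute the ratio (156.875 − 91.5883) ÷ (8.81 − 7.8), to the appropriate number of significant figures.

65

156.875 − 91.5883 = 65.2867, limited to 3 d.p. → 5 s.f.; 8.81 − 7.8 = 1.01, limited to 1 d.p. → 2 s.f.
Carrying full precision, 65.2867 ÷ 1.01 = 64.6402970297…; keep min(5, 2) = 2 s.f.
Rounded to 2 significant figures: 65.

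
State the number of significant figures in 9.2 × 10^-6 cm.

2

9.2 × 10^-6: in scientific notation every digit of the coefficient is significant.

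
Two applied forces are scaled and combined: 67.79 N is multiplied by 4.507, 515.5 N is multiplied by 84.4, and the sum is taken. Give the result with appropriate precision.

4.38 × 10⁴ N

67.79 × 4.507 = 305.52953 → 305.5 N (4 s.f., last digit at the 10^-1 place).
515.5 × 84.4 = 43508.2 → 4.35 × 10⁴ N (3 s.f., last digit at the 10^2 place).
Sum: 43813.72953 N; keep the coarser place, 10^2.
Result: 4.38 × 10⁴ N.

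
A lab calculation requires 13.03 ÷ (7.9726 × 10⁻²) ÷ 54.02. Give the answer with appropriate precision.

13.03 ÷ (7.9726 × 10⁻²) ÷ 54.02 = 3.02544916821…
Multiplication/division keeps the fewest significant figures: 13.03 → 4 s.f., 7.9726 × 10⁻² → 5 s.f., 54.02 → 4 s.f.; limit is 4.
Rounded to 4 significant figures: 3.025.

3.025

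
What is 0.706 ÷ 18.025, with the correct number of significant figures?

0.0392

0.706 ÷ 18.025 = 0.0391678224688…
Multiplication/division keeps the fewest significant figures: 0.706 → 3 s.f., 18.025 → 5 s.f.; limit is 3.
Rounded to 3 significant figures: 0.0392.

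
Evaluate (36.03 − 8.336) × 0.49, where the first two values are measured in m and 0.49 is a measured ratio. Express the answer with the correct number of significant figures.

36.03 m − 8.336 m = 27.694 m; the difference is limited to 2 decimal places (4 s.f.).
Carrying full precision, 27.694 × 0.49 = 13.57006 m; 0.49 has 2 s.f., so the result keeps min(4, 2) = 2 s.f.
Rounded to 2 significant figures: 14 m.

14 m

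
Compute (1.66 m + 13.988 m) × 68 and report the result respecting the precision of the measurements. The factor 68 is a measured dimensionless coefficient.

1.66 m + 13.988 m = 15.648 m; the sum is limited to 2 decimal places (4 s.f.).
Carrying full precision, 15.648 × 68 = 1064.064 m; 68 has 2 s.f., so the result keeps min(4, 2) = 2 s.f.
Rounded to 2 significant figures: 1.1 × 10^3 m.

1.1 × 10^3 m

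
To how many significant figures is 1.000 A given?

1.000: trailing zeros after a decimal point are significant.

4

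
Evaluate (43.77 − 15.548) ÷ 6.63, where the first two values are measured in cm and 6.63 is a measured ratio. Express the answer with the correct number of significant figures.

43.77 cm − 15.548 cm = 28.222 cm; the difference is limited to 2 decimal places (4 s.f.).
Carrying full precision, 28.222 ÷ 6.63 = 4.25671191554… cm; 6.63 has 3 s.f., so the result keeps min(4, 3) = 3 s.f.
Rounded to 3 significant figures: 4.26 cm.

4.26 cm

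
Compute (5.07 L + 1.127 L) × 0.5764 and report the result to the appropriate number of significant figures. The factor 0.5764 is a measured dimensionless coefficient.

3.57 L

5.07 L + 1.127 L = 6.197 L; the sum is limited to 2 decimal places (3 s.f.).
Carrying full precision, 6.197 × 0.5764 = 3.5719508 L; 0.5764 has 4 s.f., so the result keeps min(3, 4) = 3 s.f.
Rounded to 3 significant figures: 3.57 L.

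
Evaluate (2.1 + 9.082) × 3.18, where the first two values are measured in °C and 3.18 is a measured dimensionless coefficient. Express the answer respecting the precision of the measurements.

35.6 °C

2.1 °C + 9.082 °C = 11.182 °C; the sum is limited to 1 decimal place (3 s.f.).
Carrying full precision, 11.182 × 3.18 = 35.55876 °C; 3.18 has 3 s.f., so the result keeps min(3, 3) = 3 s.f.
Rounded to 3 significant figures: 35.6 °C.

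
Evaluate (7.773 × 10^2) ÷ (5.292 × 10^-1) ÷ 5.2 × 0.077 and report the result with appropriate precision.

22

(7.773 × 10^2) ÷ (5.292 × 10^-1) ÷ 5.2 × 0.077 = 21.7498473748…
Multiplication/division keeps the fewest significant figures: 7.773 × 10^2 → 4 s.f., 5.292 × 10^-1 → 4 s.f., 5.2 → 2 s.f., 0.077 → 2 s.f.; limit is 2.
Rounded to 2 significant figures: 22.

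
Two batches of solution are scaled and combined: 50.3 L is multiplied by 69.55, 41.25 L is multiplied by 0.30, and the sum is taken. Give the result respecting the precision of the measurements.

50.3 × 69.55 = 3498.365 → 3.50 × 10³ L (3 s.f., last digit at the 10^1 place).
41.25 × 0.30 = 12.375 → 12 L (2 s.f., last digit at the 10^0 place).
Sum: 3510.74 L; keep the coarser place, 10^1.
Result: 3.51 × 10³ L.

3.51 × 10³ L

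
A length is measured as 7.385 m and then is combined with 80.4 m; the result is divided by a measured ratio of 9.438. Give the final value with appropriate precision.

9.30 m

7.385 m + 80.4 m = 87.785 m; the sum is limited to 1 decimal place (3 s.f.).
Carrying full precision, 87.785 ÷ 9.438 = 9.30122907396… m; 9.438 has 4 s.f., so the result keeps min(3, 4) = 3 s.f.
Rounded to 3 significant figures: 9.30 m.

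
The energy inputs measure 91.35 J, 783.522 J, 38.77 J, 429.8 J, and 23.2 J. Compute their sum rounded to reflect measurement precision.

1366.6 J

91.35 J + 783.522 J + 38.77 J + 429.8 J + 23.2 J = 1366.642 J.
Addition/subtraction keeps the fewest decimal places: 91.35 → 2 decimal places, 783.522 → 3 decimal places, 38.77 → 2 decimal places, 429.8 → 1 decimal place, 23.2 → 1 decimal place; limit is 1.
Rounded to 1 decimal place: 1366.6 J.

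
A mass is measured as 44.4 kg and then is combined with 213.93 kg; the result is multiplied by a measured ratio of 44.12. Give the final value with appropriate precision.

44.4 kg + 213.93 kg = 258.33 kg; the sum is limited to 1 decimal place (4 s.f.).
Carrying full precision, 258.33 × 44.12 = 11397.5196 kg; 44.12 has 4 s.f., so the result keeps min(4, 4) = 4 s.f.
Rounded to 4 significant figures: 1.140 × 10^4 kg.

1.140 × 10^4 kg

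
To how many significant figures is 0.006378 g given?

4

0.006378: leading zeros are not significant.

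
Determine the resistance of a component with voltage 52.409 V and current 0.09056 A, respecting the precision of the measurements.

resistance = 52.409 V ÷ 0.09056 A = 578.721289753… Ω.
52.409 has 5 significant figures; 0.09056 has 4.
Division/multiplication keeps the fewest: 4 significant figures.
Rounded: 578.7 Ω.

578.7 Ω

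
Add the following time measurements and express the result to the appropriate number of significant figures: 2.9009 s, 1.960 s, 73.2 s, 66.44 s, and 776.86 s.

921.4 s

2.9009 s + 1.960 s + 73.2 s + 66.44 s + 776.86 s = 921.3609 s.
Addition/subtraction keeps the fewest decimal places: 2.9009 → 4 decimal places, 1.960 → 3 decimal places, 73.2 → 1 decimal place, 66.44 → 2 decimal places, 776.86 → 2 decimal places; limit is 1.
Rounded to 1 decimal place: 921.4 s.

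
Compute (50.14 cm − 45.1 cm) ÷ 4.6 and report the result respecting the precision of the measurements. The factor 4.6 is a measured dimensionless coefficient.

1.1 cm

50.14 cm − 45.1 cm = 5.04 cm; the difference is limited to 1 decimal place (2 s.f.).
Carrying full precision, 5.04 ÷ 4.6 = 1.09565217391… cm; 4.6 has 2 s.f., so the result keeps min(2, 2) = 2 s.f.
Rounded to 2 significant figures: 1.1 cm.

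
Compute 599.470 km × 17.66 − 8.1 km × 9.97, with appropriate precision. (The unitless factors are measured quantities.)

599.470 × 17.66 = 10586.6402 → 1.059 × 10⁴ km (4 s.f., last digit at the 10^1 place).
8.1 × 9.97 = 80.757 → 81 km (2 s.f., last digit at the 10^0 place).
Difference: 10505.8832 km; keep the coarser place, 10^1.
Result: 1.051 × 10⁴ km.

1.051 × 10⁴ km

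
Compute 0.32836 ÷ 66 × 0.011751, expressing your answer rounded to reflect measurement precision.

0.32836 ÷ 66 × 0.011751 = 0.0000584630054545…
Multiplication/division keeps the fewest significant figures: 0.32836 → 5 s.f., 66 → 2 s.f., 0.011751 → 5 s.f.; limit is 2.
Rounded to 2 significant figures: 5.8 × 10⁻⁵.

5.8 × 10⁻⁵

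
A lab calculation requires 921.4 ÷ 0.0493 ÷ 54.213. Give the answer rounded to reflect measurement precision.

921.4 ÷ 0.0493 ÷ 54.213 = 344.744898316…
Multiplication/division keeps the fewest significant figures: 921.4 → 4 s.f., 0.0493 → 3 s.f., 54.213 → 5 s.f.; limit is 3.
Rounded to 3 significant figures: 3.45 × 10².

3.45 × 10²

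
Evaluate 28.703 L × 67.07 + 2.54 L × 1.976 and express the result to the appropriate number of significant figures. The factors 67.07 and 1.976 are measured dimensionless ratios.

28.703 × 67.07 = 1925.11021 → 1925 L (4 s.f., last digit at the 10^0 place).
2.54 × 1.976 = 5.01904 → 5.02 L (3 s.f., last digit at the 10^-2 place).
Sum: 1930.12925 L; keep the coarser place, 10^0.
Result: 1.930 × 10³ L.

1.930 × 10³ L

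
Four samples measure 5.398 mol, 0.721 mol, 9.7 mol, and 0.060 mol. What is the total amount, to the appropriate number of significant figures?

15.9 mol

5.398 mol + 0.721 mol + 9.7 mol + 0.060 mol = 15.879 mol.
Addition/subtraction keeps the fewest decimal places: 5.398 → 3 decimal places, 0.721 → 3 decimal places, 9.7 → 1 decimal place, 0.060 → 3 decimal places; limit is 1.
Rounded to 1 decimal place: 15.9 mol.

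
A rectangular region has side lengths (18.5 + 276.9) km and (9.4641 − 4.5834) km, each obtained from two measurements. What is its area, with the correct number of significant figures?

1442 km²

18.5 + 276.9 = 295.4, limited to 1 d.p. → 4 s.f.; 9.4641 − 4.5834 = 4.8807, limited to 4 d.p. → 5 s.f.
Carrying full precision, 295.4 × 4.8807 = 1441.75878; keep min(4, 5) = 4 s.f.
Rounded to 4 significant figures: 1442 km².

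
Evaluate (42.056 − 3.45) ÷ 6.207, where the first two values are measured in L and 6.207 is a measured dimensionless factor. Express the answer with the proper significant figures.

6.220 L

42.056 L − 3.45 L = 38.606 L; the difference is limited to 2 decimal places (4 s.f.).
Carrying full precision, 38.606 ÷ 6.207 = 6.21975189302… L; 6.207 has 4 s.f., so the result keeps min(4, 4) = 4 s.f.
Rounded to 4 significant figures: 6.220 L.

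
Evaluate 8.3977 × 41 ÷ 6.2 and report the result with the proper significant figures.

8.3977 × 41 ÷ 6.2 = 55.5331774194…
Multiplication/division keeps the fewest significant figures: 8.3977 → 5 s.f., 41 → 2 s.f., 6.2 → 2 s.f.; limit is 2.
Rounded to 2 significant figures: 56.

56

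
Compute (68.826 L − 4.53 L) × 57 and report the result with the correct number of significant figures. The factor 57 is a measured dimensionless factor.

3.7 × 10^3 L

68.826 L − 4.53 L = 64.296 L; the difference is limited to 2 decimal places (4 s.f.).
Carrying full precision, 64.296 × 57 = 3664.872 L; 57 has 2 s.f., so the result keeps min(4, 2) = 2 s.f.
Rounded to 2 significant figures: 3.7 × 10^3 L.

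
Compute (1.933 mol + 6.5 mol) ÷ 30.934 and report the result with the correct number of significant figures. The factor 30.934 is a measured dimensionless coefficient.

1.933 mol + 6.5 mol = 8.433 mol; the sum is limited to 1 decimal place (2 s.f.).
Carrying full precision, 8.433 ÷ 30.934 = 0.27261265921… mol; 30.934 has 5 s.f., so the result keeps min(2, 5) = 2 s.f.
Rounded to 2 significant figures: 0.27 mol.

0.27 mol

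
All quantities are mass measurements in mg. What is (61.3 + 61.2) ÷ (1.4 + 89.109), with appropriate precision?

1.35

61.3 + 61.2 = 122.5, limited to 1 d.p. → 4 s.f.; 1.4 + 89.109 = 90.509, limited to 1 d.p. → 3 s.f.
Carrying full precision, 122.5 ÷ 90.509 = 1.35345656233…; keep min(4, 3) = 3 s.f.
Rounded to 3 significant figures: 1.35.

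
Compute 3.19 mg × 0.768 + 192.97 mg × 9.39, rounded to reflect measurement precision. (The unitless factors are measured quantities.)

1.81 × 10^3 mg

3.19 × 0.768 = 2.44992 → 2.45 mg (3 s.f., last digit at the 10^-2 place).
192.97 × 9.39 = 1811.9883 → 1.81 × 10^3 mg (3 s.f., last digit at the 10^1 place).
Sum: 1814.43822 mg; keep the coarser place, 10^1.
Result: 1.81 × 10^3 mg.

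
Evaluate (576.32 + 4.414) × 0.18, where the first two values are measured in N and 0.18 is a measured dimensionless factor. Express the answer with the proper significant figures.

1.0 × 10^2 N

576.32 N + 4.414 N = 580.734 N; the sum is limited to 2 decimal places (5 s.f.).
Carrying full precision, 580.734 × 0.18 = 104.53212 N; 0.18 has 2 s.f., so the result keeps min(5, 2) = 2 s.f.
Rounded to 2 significant figures: 1.0 × 10^2 N.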